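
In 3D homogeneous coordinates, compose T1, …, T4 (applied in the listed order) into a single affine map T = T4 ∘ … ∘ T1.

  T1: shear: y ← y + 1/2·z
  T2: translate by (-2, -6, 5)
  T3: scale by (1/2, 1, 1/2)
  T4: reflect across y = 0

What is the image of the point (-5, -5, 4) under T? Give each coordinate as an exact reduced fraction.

T1 shear: y ← y + 1/2·z: (-5, -5, 4) → (-5, -3, 4)
T2 translate by (-2, -6, 5): (-5, -3, 4) → (-7, -9, 9)
T3 scale by (1/2, 1, 1/2): (-7, -9, 9) → (-7/2, -9, 9/2)
T4 reflect across y = 0: (-7/2, -9, 9/2) → (-7/2, 9, 9/2)

T(p) = (-7/2, 9, 9/2)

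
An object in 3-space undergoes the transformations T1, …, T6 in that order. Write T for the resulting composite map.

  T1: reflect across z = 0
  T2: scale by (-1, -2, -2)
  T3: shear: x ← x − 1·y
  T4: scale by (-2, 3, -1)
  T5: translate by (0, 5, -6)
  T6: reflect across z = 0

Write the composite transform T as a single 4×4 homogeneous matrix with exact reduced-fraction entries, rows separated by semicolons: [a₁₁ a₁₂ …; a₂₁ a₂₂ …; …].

T = [2 -4 0 0; 0 -6 0 5; 0 0 2 6; 0 0 0 1]

T1 = [1 0 0 0; 0 1 0 0; 0 0 -1 0; 0 0 0 1]
T2·T1 = [-1 0 0 0; 0 -2 0 0; 0 0 2 0; 0 0 0 1]
T3·…·T1 = [-1 2 0 0; 0 -2 0 0; 0 0 2 0; 0 0 0 1]
T4·…·T1 = [2 -4 0 0; 0 -6 0 0; 0 0 -2 0; 0 0 0 1]
T5·…·T1 = [2 -4 0 0; 0 -6 0 5; 0 0 -2 -6; 0 0 0 1]
T6·…·T1 = [2 -4 0 0; 0 -6 0 5; 0 0 2 6; 0 0 0 1]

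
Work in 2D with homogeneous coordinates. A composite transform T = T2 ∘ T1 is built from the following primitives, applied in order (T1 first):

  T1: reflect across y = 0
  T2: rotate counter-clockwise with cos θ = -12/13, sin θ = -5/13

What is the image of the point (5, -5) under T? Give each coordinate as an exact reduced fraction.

T1 reflect across y = 0: (5, -5) → (5, 5)
T2 rotate counter-clockwise with cos θ = -12/13, sin θ = -5/13: (5, 5) → (-35/13, -85/13)

T(p) = (-35/13, -85/13)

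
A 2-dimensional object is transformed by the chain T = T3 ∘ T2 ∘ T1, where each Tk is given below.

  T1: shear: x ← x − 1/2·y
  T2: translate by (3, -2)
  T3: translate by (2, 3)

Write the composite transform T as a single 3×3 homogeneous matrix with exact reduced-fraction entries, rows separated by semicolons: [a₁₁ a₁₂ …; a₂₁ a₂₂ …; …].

T1 = [1 -1/2 0; 0 1 0; 0 0 1]
T2·T1 = [1 -1/2 3; 0 1 -2; 0 0 1]
T3·…·T1 = [1 -1/2 5; 0 1 1; 0 0 1]

T = [1 -1/2 5; 0 1 1; 0 0 1]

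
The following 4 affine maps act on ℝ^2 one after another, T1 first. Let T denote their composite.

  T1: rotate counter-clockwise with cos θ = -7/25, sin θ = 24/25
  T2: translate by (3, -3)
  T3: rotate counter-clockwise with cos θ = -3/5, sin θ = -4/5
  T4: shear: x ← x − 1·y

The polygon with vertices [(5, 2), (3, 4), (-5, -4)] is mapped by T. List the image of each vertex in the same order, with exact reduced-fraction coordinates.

T1 rotate counter-clockwise with cos θ = -7/25, sin θ = 24/25: (5, 2) → (-83/25, 106/25); (3, 4) → (-117/25, 44/25); (-5, -4) → (131/25, -92/25)
T2 translate by (3, -3): (-83/25, 106/25) → (-8/25, 31/25); (-117/25, 44/25) → (-42/25, -31/25); (131/25, -92/25) → (206/25, -167/25)
T3 rotate counter-clockwise with cos θ = -3/5, sin θ = -4/5: (-8/25, 31/25) → (148/125, -61/125); (-42/25, -31/25) → (2/125, 261/125); (206/25, -167/25) → (-1286/125, -323/125)
T4 shear: x ← x − 1·y: (148/125, -61/125) → (209/125, -61/125); (2/125, 261/125) → (-259/125, 261/125); (-1286/125, -323/125) → (-963/125, -323/125)

image vertices: (209/125, -61/125), (-259/125, 261/125), (-963/125, -323/125)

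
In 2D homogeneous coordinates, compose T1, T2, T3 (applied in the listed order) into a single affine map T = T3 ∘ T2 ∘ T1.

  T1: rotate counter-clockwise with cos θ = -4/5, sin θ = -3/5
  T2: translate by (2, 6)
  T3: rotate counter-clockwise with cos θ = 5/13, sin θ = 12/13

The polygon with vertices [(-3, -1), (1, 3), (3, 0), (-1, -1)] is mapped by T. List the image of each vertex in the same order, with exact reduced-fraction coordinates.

image vertices: (-421/65, 443/65), (-21/13, 51/13), (-262/65, 81/65), (-389/65, 317/65)

T1 rotate counter-clockwise with cos θ = -4/5, sin θ = -3/5: (-3, -1) → (9/5, 13/5); (1, 3) → (1, -3); (3, 0) → (-12/5, -9/5); (-1, -1) → (1/5, 7/5)
T2 translate by (2, 6): (9/5, 13/5) → (19/5, 43/5); (1, -3) → (3, 3); (-12/5, -9/5) → (-2/5, 21/5); (1/5, 7/5) → (11/5, 37/5)
T3 rotate counter-clockwise with cos θ = 5/13, sin θ = 12/13: (19/5, 43/5) → (-421/65, 443/65); (3, 3) → (-21/13, 51/13); (-2/5, 21/5) → (-262/65, 81/65); (11/5, 37/5) → (-389/65, 317/65)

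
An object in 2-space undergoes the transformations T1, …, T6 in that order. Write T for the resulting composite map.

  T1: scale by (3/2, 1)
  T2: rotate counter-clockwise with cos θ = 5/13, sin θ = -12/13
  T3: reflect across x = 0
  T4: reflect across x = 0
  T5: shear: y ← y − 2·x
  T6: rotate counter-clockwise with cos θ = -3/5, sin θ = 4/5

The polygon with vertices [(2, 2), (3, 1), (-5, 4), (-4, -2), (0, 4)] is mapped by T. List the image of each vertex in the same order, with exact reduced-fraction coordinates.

T1 scale by (3/2, 1): (2, 2) → (3, 2); (3, 1) → (9/2, 1); (-5, 4) → (-15/2, 4); (-4, -2) → (-6, -2); (0, 4) → (0, 4)
T2 rotate counter-clockwise with cos θ = 5/13, sin θ = -12/13: (3, 2) → (3, -2); (9/2, 1) → (69/26, -49/13); (-15/2, 4) → (21/26, 110/13); (-6, -2) → (-54/13, 62/13); (0, 4) → (48/13, 20/13)
T3 reflect across x = 0: (3, -2) → (-3, -2); (69/26, -49/13) → (-69/26, -49/13); (21/26, 110/13) → (-21/26, 110/13); (-54/13, 62/13) → (54/13, 62/13); (48/13, 20/13) → (-48/13, 20/13)
T4 reflect across x = 0: (-3, -2) → (3, -2); (-69/26, -49/13) → (69/26, -49/13); (-21/26, 110/13) → (21/26, 110/13); (54/13, 62/13) → (-54/13, 62/13); (-48/13, 20/13) → (48/13, 20/13)
T5 shear: y ← y − 2·x: (3, -2) → (3, -8); (69/26, -49/13) → (69/26, -118/13); (21/26, 110/13) → (21/26, 89/13); (-54/13, 62/13) → (-54/13, 170/13); (48/13, 20/13) → (48/13, -76/13)
T6 rotate counter-clockwise with cos θ = -3/5, sin θ = 4/5: (3, -8) → (23/5, 36/5); (69/26, -118/13) → (737/130, 492/65); (21/26, 89/13) → (-155/26, -45/13); (-54/13, 170/13) → (-518/65, -726/65); (48/13, -76/13) → (32/13, 84/13)

image vertices: (23/5, 36/5), (737/130, 492/65), (-155/26, -45/13), (-518/65, -726/65), (32/13, 84/13)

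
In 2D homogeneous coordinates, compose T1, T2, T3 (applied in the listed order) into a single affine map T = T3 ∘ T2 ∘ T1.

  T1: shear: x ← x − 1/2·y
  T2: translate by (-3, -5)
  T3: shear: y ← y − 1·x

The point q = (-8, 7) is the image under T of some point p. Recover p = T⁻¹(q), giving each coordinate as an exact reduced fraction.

T1 = [1 -1/2 0; 0 1 0; 0 0 1]
T2·T1 = [1 -1/2 -3; 0 1 -5; 0 0 1]
T3·…·T1 = [1 -1/2 -3; -1 3/2 -2; 0 0 1]
det M = 1; M⁻¹ = [3/2 1/2 11/2; 1 1 5; 0 0 1]
M⁻¹ · (-8, 7)ᵀ = (-3, 4)ᵀ

p = (-3, 4)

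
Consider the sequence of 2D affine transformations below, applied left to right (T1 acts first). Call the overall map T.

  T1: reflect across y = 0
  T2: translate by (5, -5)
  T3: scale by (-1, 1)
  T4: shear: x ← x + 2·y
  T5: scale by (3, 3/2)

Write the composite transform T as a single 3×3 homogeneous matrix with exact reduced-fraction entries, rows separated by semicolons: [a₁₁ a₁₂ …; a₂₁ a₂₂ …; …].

T = [-3 -6 -45; 0 -3/2 -15/2; 0 0 1]

T1 = [1 0 0; 0 -1 0; 0 0 1]
T2·T1 = [1 0 5; 0 -1 -5; 0 0 1]
T3·…·T1 = [-1 0 -5; 0 -1 -5; 0 0 1]
T4·…·T1 = [-1 -2 -15; 0 -1 -5; 0 0 1]
T5·…·T1 = [-3 -6 -45; 0 -3/2 -15/2; 0 0 1]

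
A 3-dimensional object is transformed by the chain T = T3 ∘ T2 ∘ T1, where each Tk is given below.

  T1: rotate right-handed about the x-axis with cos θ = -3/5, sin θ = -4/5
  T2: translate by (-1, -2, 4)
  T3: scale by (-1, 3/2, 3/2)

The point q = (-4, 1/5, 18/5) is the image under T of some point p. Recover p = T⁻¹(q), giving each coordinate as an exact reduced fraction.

p = (5, 0, 8/3)

T1 = [1 0 0 0; 0 -3/5 4/5 0; 0 -4/5 -3/5 0; 0 0 0 1]
T2·T1 = [1 0 0 -1; 0 -3/5 4/5 -2; 0 -4/5 -3/5 4; 0 0 0 1]
T3·…·T1 = [-1 0 0 1; 0 -9/10 6/5 -3; 0 -6/5 -9/10 6; 0 0 0 1]
det M = -9/4; M⁻¹ = [-1 0 0 1; 0 -2/5 -8/15 2; 0 8/15 -2/5 4; 0 0 0 1]
M⁻¹ · (-4, 1/5, 18/5)ᵀ = (5, 0, 8/3)ᵀ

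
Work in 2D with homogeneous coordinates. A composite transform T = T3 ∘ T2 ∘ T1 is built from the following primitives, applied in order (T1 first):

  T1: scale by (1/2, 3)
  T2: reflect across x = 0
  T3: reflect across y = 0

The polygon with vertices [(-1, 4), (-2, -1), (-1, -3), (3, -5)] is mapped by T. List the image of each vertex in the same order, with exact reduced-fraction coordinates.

image vertices: (1/2, -12), (1, 3), (1/2, 9), (-3/2, 15)

T1 scale by (1/2, 3): (-1, 4) → (-1/2, 12); (-2, -1) → (-1, -3); (-1, -3) → (-1/2, -9); (3, -5) → (3/2, -15)
T2 reflect across x = 0: (-1/2, 12) → (1/2, 12); (-1, -3) → (1, -3); (-1/2, -9) → (1/2, -9); (3/2, -15) → (-3/2, -15)
T3 reflect across y = 0: (1/2, 12) → (1/2, -12); (1, -3) → (1, 3); (1/2, -9) → (1/2, 9); (-3/2, -15) → (-3/2, 15)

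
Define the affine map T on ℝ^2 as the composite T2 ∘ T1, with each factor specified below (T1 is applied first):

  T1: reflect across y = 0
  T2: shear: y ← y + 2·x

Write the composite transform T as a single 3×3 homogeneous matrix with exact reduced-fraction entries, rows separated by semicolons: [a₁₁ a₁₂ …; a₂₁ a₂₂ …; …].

T1 = [1 0 0; 0 -1 0; 0 0 1]
T2·T1 = [1 0 0; 2 -1 0; 0 0 1]

T = [1 0 0; 2 -1 0; 0 0 1]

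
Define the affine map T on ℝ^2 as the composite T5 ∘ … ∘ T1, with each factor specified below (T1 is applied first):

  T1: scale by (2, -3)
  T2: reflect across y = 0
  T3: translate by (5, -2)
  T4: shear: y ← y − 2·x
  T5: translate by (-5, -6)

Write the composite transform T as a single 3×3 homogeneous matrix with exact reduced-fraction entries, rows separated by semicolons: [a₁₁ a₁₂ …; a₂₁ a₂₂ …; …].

T = [2 0 0; -4 3 -18; 0 0 1]

T1 = [2 0 0; 0 -3 0; 0 0 1]
T2·T1 = [2 0 0; 0 3 0; 0 0 1]
T3·…·T1 = [2 0 5; 0 3 -2; 0 0 1]
T4·…·T1 = [2 0 5; -4 3 -12; 0 0 1]
T5·…·T1 = [2 0 0; -4 3 -18; 0 0 1]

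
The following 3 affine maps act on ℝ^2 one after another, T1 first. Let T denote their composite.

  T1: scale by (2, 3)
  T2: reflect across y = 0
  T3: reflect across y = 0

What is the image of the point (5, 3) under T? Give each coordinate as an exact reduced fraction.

T(p) = (10, 9)

T1 scale by (2, 3): (5, 3) → (10, 9)
T2 reflect across y = 0: (10, 9) → (10, -9)
T3 reflect across y = 0: (10, -9) → (10, 9)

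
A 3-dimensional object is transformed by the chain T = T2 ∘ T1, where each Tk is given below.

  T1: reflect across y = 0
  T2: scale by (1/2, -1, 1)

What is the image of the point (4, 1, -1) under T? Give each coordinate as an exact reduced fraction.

T(p) = (2, 1, -1)

T1 reflect across y = 0: (4, 1, -1) → (4, -1, -1)
T2 scale by (1/2, -1, 1): (4, -1, -1) → (2, 1, -1)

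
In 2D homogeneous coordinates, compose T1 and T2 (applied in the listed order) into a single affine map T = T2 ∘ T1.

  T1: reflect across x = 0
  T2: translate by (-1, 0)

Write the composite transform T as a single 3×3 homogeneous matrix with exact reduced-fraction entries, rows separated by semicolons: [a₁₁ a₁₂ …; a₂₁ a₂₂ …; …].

T1 = [-1 0 0; 0 1 0; 0 0 1]
T2·T1 = [-1 0 -1; 0 1 0; 0 0 1]

T = [-1 0 -1; 0 1 0; 0 0 1]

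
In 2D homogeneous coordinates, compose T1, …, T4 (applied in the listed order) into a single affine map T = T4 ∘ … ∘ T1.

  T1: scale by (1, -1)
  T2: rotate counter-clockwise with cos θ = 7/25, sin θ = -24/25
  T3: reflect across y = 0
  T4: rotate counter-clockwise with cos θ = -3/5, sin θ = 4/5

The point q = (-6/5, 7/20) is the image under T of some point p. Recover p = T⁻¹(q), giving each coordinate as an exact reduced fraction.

T1 = [1 0 0; 0 -1 0; 0 0 1]
T2·T1 = [7/25 -24/25 0; -24/25 -7/25 0; 0 0 1]
T3·…·T1 = [7/25 -24/25 0; 24/25 7/25 0; 0 0 1]
T4·…·T1 = [-117/125 44/125 0; -44/125 -117/125 0; 0 0 1]
det M = 1; M⁻¹ = [-117/125 -44/125 0; 44/125 -117/125 0; 0 0 1]
M⁻¹ · (-6/5, 7/20)ᵀ = (1, -3/4)ᵀ

p = (1, -3/4)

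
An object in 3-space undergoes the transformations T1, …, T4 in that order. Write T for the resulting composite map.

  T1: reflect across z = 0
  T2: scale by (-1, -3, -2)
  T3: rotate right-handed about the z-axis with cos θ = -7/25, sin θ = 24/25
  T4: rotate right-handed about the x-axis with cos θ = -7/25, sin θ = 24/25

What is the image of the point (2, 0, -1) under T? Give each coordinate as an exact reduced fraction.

T1 reflect across z = 0: (2, 0, -1) → (2, 0, 1)
T2 scale by (-1, -3, -2): (2, 0, 1) → (-2, 0, -2)
T3 rotate right-handed about the z-axis with cos θ = -7/25, sin θ = 24/25: (-2, 0, -2) → (14/25, -48/25, -2)
T4 rotate right-handed about the x-axis with cos θ = -7/25, sin θ = 24/25: (14/25, -48/25, -2) → (14/25, 1536/625, -802/625)

T(p) = (14/25, 1536/625, -802/625)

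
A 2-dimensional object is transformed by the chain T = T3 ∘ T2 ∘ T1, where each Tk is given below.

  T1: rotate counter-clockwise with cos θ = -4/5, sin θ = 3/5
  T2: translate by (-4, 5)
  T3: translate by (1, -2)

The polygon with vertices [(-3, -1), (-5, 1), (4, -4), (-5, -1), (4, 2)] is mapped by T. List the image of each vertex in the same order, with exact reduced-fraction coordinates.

T1 rotate counter-clockwise with cos θ = -4/5, sin θ = 3/5: (-3, -1) → (3, -1); (-5, 1) → (17/5, -19/5); (4, -4) → (-4/5, 28/5); (-5, -1) → (23/5, -11/5); (4, 2) → (-22/5, 4/5)
T2 translate by (-4, 5): (3, -1) → (-1, 4); (17/5, -19/5) → (-3/5, 6/5); (-4/5, 28/5) → (-24/5, 53/5); (23/5, -11/5) → (3/5, 14/5); (-22/5, 4/5) → (-42/5, 29/5)
T3 translate by (1, -2): (-1, 4) → (0, 2); (-3/5, 6/5) → (2/5, -4/5); (-24/5, 53/5) → (-19/5, 43/5); (3/5, 14/5) → (8/5, 4/5); (-42/5, 29/5) → (-37/5, 19/5)

image vertices: (0, 2), (2/5, -4/5), (-19/5, 43/5), (8/5, 4/5), (-37/5, 19/5)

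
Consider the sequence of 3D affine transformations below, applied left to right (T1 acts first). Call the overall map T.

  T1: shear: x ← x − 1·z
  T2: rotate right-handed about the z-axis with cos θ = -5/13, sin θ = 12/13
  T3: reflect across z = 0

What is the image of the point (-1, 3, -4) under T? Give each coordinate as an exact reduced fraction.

T1 shear: x ← x − 1·z: (-1, 3, -4) → (3, 3, -4)
T2 rotate right-handed about the z-axis with cos θ = -5/13, sin θ = 12/13: (3, 3, -4) → (-51/13, 21/13, -4)
T3 reflect across z = 0: (-51/13, 21/13, -4) → (-51/13, 21/13, 4)

T(p) = (-51/13, 21/13, 4)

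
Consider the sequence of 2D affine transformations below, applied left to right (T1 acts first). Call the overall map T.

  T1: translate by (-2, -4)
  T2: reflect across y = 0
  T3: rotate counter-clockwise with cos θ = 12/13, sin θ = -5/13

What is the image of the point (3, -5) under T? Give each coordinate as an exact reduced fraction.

T(p) = (57/13, 103/13)

T1 translate by (-2, -4): (3, -5) → (1, -9)
T2 reflect across y = 0: (1, -9) → (1, 9)
T3 rotate counter-clockwise with cos θ = 12/13, sin θ = -5/13: (1, 9) → (57/13, 103/13)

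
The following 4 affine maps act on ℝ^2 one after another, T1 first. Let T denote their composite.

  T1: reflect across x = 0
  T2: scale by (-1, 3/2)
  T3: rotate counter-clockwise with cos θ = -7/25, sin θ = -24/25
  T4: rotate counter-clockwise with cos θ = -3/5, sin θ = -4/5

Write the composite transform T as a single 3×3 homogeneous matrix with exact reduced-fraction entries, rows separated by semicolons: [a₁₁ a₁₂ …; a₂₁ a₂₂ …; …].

T = [-3/5 -6/5 0; 4/5 -9/10 0; 0 0 1]

T1 = [-1 0 0; 0 1 0; 0 0 1]
T2·T1 = [1 0 0; 0 3/2 0; 0 0 1]
T3·…·T1 = [-7/25 36/25 0; -24/25 -21/50 0; 0 0 1]
T4·…·T1 = [-3/5 -6/5 0; 4/5 -9/10 0; 0 0 1]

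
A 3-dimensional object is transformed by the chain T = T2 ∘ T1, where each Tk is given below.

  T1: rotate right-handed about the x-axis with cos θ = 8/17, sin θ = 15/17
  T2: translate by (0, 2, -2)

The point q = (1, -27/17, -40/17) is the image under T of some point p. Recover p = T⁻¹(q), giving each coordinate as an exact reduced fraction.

p = (1, -2, 3)

T1 = [1 0 0 0; 0 8/17 -15/17 0; 0 15/17 8/17 0; 0 0 0 1]
T2·T1 = [1 0 0 0; 0 8/17 -15/17 2; 0 15/17 8/17 -2; 0 0 0 1]
det M = 1; M⁻¹ = [1 0 0 0; 0 8/17 15/17 14/17; 0 -15/17 8/17 46/17; 0 0 0 1]
M⁻¹ · (1, -27/17, -40/17)ᵀ = (1, -2, 3)ᵀ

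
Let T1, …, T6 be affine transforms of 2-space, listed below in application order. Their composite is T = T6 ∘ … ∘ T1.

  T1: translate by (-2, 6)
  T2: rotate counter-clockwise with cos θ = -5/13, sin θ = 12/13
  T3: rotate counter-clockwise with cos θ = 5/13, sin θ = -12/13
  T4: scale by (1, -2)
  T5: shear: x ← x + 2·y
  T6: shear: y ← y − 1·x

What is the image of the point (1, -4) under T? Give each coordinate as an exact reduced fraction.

T1 translate by (-2, 6): (1, -4) → (-1, 2)
T2 rotate counter-clockwise with cos θ = -5/13, sin θ = 12/13: (-1, 2) → (-19/13, -22/13)
T3 rotate counter-clockwise with cos θ = 5/13, sin θ = -12/13: (-19/13, -22/13) → (-359/169, 118/169)
T4 scale by (1, -2): (-359/169, 118/169) → (-359/169, -236/169)
T5 shear: x ← x + 2·y: (-359/169, -236/169) → (-831/169, -236/169)
T6 shear: y ← y − 1·x: (-831/169, -236/169) → (-831/169, 595/169)

T(p) = (-831/169, 595/169)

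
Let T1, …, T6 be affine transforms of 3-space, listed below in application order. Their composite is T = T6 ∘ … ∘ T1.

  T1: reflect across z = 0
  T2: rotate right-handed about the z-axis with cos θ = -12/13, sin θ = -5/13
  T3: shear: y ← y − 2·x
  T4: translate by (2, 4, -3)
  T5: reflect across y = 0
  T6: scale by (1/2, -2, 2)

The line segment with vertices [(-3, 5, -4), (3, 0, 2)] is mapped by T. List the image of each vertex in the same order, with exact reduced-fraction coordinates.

image vertices: (87/26, -230/13, 2), (-5/13, 218/13, -10)

T1 reflect across z = 0: (-3, 5, -4) → (-3, 5, 4); (3, 0, 2) → (3, 0, -2)
T2 rotate right-handed about the z-axis with cos θ = -12/13, sin θ = -5/13: (-3, 5, 4) → (61/13, -45/13, 4); (3, 0, -2) → (-36/13, -15/13, -2)
T3 shear: y ← y − 2·x: (61/13, -45/13, 4) → (61/13, -167/13, 4); (-36/13, -15/13, -2) → (-36/13, 57/13, -2)
T4 translate by (2, 4, -3): (61/13, -167/13, 4) → (87/13, -115/13, 1); (-36/13, 57/13, -2) → (-10/13, 109/13, -5)
T5 reflect across y = 0: (87/13, -115/13, 1) → (87/13, 115/13, 1); (-10/13, 109/13, -5) → (-10/13, -109/13, -5)
T6 scale by (1/2, -2, 2): (87/13, 115/13, 1) → (87/26, -230/13, 2); (-10/13, -109/13, -5) → (-5/13, 218/13, -10)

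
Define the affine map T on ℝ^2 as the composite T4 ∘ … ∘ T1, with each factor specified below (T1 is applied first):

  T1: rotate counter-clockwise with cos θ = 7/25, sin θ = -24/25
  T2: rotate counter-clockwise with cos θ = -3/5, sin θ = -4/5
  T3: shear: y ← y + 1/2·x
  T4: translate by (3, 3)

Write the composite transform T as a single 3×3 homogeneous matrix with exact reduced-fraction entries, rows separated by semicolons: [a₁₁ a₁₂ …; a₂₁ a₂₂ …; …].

T1 = [7/25 24/25 0; -24/25 7/25 0; 0 0 1]
T2·T1 = [-117/125 -44/125 0; 44/125 -117/125 0; 0 0 1]
T3·…·T1 = [-117/125 -44/125 0; -29/250 -139/125 0; 0 0 1]
T4·…·T1 = [-117/125 -44/125 3; -29/250 -139/125 3; 0 0 1]

T = [-117/125 -44/125 3; -29/250 -139/125 3; 0 0 1]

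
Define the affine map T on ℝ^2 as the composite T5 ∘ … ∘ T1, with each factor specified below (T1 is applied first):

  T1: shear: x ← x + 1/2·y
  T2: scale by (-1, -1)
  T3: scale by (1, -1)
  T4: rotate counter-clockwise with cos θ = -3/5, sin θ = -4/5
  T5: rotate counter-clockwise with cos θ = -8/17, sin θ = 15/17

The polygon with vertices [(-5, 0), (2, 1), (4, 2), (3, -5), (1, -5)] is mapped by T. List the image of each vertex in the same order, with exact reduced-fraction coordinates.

T1 shear: x ← x + 1/2·y: (-5, 0) → (-5, 0); (2, 1) → (5/2, 1); (4, 2) → (5, 2); (3, -5) → (1/2, -5); (1, -5) → (-3/2, -5)
T2 scale by (-1, -1): (-5, 0) → (5, 0); (5/2, 1) → (-5/2, -1); (5, 2) → (-5, -2); (1/2, -5) → (-1/2, 5); (-3/2, -5) → (3/2, 5)
T3 scale by (1, -1): (5, 0) → (5, 0); (-5/2, -1) → (-5/2, 1); (-5, -2) → (-5, 2); (-1/2, 5) → (-1/2, -5); (3/2, 5) → (3/2, -5)
T4 rotate counter-clockwise with cos θ = -3/5, sin θ = -4/5: (5, 0) → (-3, -4); (-5/2, 1) → (23/10, 7/5); (-5, 2) → (23/5, 14/5); (-1/2, -5) → (-37/10, 17/5); (3/2, -5) → (-49/10, 9/5)
T5 rotate counter-clockwise with cos θ = -8/17, sin θ = 15/17: (-3, -4) → (84/17, -13/17); (23/10, 7/5) → (-197/85, 233/170); (23/5, 14/5) → (-394/85, 233/85); (-37/10, 17/5) → (-107/85, -827/170); (-49/10, 9/5) → (61/85, -879/170)

image vertices: (84/17, -13/17), (-197/85, 233/170), (-394/85, 233/85), (-107/85, -827/170), (61/85, -879/170)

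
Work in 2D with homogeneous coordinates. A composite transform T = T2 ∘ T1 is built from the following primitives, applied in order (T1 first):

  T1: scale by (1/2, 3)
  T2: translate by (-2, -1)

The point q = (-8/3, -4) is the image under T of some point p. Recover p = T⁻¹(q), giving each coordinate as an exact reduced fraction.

T1 = [1/2 0 0; 0 3 0; 0 0 1]
T2·T1 = [1/2 0 -2; 0 3 -1; 0 0 1]
det M = 3/2; M⁻¹ = [2 0 4; 0 1/3 1/3; 0 0 1]
M⁻¹ · (-8/3, -4)ᵀ = (-4/3, -1)ᵀ

p = (-4/3, -1)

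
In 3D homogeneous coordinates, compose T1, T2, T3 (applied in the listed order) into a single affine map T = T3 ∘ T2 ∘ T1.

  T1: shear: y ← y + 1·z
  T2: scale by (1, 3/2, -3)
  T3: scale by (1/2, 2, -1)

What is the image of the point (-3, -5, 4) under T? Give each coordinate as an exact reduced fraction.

T(p) = (-3/2, -3, 12)

T1 shear: y ← y + 1·z: (-3, -5, 4) → (-3, -1, 4)
T2 scale by (1, 3/2, -3): (-3, -1, 4) → (-3, -3/2, -12)
T3 scale by (1/2, 2, -1): (-3, -3/2, -12) → (-3/2, -3, 12)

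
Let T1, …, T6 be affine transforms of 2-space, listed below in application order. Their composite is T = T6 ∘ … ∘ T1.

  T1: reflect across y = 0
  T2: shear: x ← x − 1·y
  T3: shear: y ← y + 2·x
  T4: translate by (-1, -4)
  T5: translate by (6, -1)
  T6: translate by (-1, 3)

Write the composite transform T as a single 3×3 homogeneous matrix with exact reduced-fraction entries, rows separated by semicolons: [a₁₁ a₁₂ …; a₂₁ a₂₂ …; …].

T1 = [1 0 0; 0 -1 0; 0 0 1]
T2·T1 = [1 1 0; 0 -1 0; 0 0 1]
T3·…·T1 = [1 1 0; 2 1 0; 0 0 1]
T4·…·T1 = [1 1 -1; 2 1 -4; 0 0 1]
T5·…·T1 = [1 1 5; 2 1 -5; 0 0 1]
T6·…·T1 = [1 1 4; 2 1 -2; 0 0 1]

T = [1 1 4; 2 1 -2; 0 0 1]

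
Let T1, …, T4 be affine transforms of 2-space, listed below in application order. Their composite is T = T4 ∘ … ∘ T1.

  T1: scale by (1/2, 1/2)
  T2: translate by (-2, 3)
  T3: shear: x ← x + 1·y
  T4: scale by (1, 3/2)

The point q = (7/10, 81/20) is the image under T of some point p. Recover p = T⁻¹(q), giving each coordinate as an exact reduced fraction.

T1 = [1/2 0 0; 0 1/2 0; 0 0 1]
T2·T1 = [1/2 0 -2; 0 1/2 3; 0 0 1]
T3·…·T1 = [1/2 1/2 1; 0 1/2 3; 0 0 1]
T4·…·T1 = [1/2 1/2 1; 0 3/4 9/2; 0 0 1]
det M = 3/8; M⁻¹ = [2 -4/3 4; 0 4/3 -6; 0 0 1]
M⁻¹ · (7/10, 81/20)ᵀ = (0, -3/5)ᵀ

p = (0, -3/5)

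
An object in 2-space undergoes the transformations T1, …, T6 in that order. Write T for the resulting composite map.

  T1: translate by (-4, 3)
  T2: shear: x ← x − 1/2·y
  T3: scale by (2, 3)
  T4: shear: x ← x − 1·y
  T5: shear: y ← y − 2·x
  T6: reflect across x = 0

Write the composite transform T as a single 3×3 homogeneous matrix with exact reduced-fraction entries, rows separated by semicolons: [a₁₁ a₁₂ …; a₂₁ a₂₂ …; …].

T = [-2 4 20; -4 11 49; 0 0 1]

T1 = [1 0 -4; 0 1 3; 0 0 1]
T2·T1 = [1 -1/2 -11/2; 0 1 3; 0 0 1]
T3·…·T1 = [2 -1 -11; 0 3 9; 0 0 1]
T4·…·T1 = [2 -4 -20; 0 3 9; 0 0 1]
T5·…·T1 = [2 -4 -20; -4 11 49; 0 0 1]
T6·…·T1 = [-2 4 20; -4 11 49; 0 0 1]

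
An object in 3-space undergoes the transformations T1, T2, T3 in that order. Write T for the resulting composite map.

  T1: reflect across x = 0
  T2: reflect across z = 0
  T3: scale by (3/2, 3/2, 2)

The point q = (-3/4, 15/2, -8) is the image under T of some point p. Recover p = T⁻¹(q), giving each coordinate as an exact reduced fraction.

p = (1/2, 5, 4)

T1 = [-1 0 0 0; 0 1 0 0; 0 0 1 0; 0 0 0 1]
T2·T1 = [-1 0 0 0; 0 1 0 0; 0 0 -1 0; 0 0 0 1]
T3·…·T1 = [-3/2 0 0 0; 0 3/2 0 0; 0 0 -2 0; 0 0 0 1]
det M = 9/2; M⁻¹ = [-2/3 0 0 0; 0 2/3 0 0; 0 0 -1/2 0; 0 0 0 1]
M⁻¹ · (-3/4, 15/2, -8)ᵀ = (1/2, 5, 4)ᵀ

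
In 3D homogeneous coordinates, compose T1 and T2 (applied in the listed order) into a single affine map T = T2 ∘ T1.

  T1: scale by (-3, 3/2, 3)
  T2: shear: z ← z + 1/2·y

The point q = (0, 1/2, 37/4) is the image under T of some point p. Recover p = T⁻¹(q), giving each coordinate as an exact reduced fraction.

p = (0, 1/3, 3)

T1 = [-3 0 0 0; 0 3/2 0 0; 0 0 3 0; 0 0 0 1]
T2·T1 = [-3 0 0 0; 0 3/2 0 0; 0 3/4 3 0; 0 0 0 1]
det M = -27/2; M⁻¹ = [-1/3 0 0 0; 0 2/3 0 0; 0 -1/6 1/3 0; 0 0 0 1]
M⁻¹ · (0, 1/2, 37/4)ᵀ = (0, 1/3, 3)ᵀ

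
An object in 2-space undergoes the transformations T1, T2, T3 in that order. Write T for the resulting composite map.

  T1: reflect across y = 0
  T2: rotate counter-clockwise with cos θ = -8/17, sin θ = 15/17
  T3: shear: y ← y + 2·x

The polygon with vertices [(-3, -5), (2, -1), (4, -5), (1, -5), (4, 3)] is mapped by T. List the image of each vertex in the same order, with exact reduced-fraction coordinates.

image vertices: (-3, -11), (-31/17, -40/17), (-107/17, -194/17), (-83/17, -191/17), (13/17, 110/17)

T1 reflect across y = 0: (-3, -5) → (-3, 5); (2, -1) → (2, 1); (4, -5) → (4, 5); (1, -5) → (1, 5); (4, 3) → (4, -3)
T2 rotate counter-clockwise with cos θ = -8/17, sin θ = 15/17: (-3, 5) → (-3, -5); (2, 1) → (-31/17, 22/17); (4, 5) → (-107/17, 20/17); (1, 5) → (-83/17, -25/17); (4, -3) → (13/17, 84/17)
T3 shear: y ← y + 2·x: (-3, -5) → (-3, -11); (-31/17, 22/17) → (-31/17, -40/17); (-107/17, 20/17) → (-107/17, -194/17); (-83/17, -25/17) → (-83/17, -191/17); (13/17, 84/17) → (13/17, 110/17)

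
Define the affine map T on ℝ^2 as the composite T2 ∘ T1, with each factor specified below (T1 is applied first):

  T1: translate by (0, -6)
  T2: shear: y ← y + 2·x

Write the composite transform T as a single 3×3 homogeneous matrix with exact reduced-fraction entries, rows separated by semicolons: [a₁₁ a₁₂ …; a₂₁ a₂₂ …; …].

T = [1 0 0; 2 1 -6; 0 0 1]

T1 = [1 0 0; 0 1 -6; 0 0 1]
T2·T1 = [1 0 0; 2 1 -6; 0 0 1]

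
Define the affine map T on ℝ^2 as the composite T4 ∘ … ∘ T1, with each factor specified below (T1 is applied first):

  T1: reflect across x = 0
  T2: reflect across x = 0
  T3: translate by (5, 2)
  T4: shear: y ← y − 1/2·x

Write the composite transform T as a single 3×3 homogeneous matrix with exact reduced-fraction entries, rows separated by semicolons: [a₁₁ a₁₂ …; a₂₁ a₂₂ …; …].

T = [1 0 5; -1/2 1 -1/2; 0 0 1]

T1 = [-1 0 0; 0 1 0; 0 0 1]
T2·T1 = [1 0 0; 0 1 0; 0 0 1]
T3·…·T1 = [1 0 5; 0 1 2; 0 0 1]
T4·…·T1 = [1 0 5; -1/2 1 -1/2; 0 0 1]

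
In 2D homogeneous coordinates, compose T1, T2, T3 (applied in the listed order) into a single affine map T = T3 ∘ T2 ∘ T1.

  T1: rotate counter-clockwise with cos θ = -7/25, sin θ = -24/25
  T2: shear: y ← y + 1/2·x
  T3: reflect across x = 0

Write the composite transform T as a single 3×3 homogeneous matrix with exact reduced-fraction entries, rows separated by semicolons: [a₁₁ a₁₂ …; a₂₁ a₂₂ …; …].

T1 = [-7/25 24/25 0; -24/25 -7/25 0; 0 0 1]
T2·T1 = [-7/25 24/25 0; -11/10 1/5 0; 0 0 1]
T3·…·T1 = [7/25 -24/25 0; -11/10 1/5 0; 0 0 1]

T = [7/25 -24/25 0; -11/10 1/5 0; 0 0 1]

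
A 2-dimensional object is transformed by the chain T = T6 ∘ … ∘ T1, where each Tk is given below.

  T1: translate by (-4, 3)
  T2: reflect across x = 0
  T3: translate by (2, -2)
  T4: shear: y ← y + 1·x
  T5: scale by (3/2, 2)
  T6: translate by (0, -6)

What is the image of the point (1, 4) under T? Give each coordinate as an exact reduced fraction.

T1 translate by (-4, 3): (1, 4) → (-3, 7)
T2 reflect across x = 0: (-3, 7) → (3, 7)
T3 translate by (2, -2): (3, 7) → (5, 5)
T4 shear: y ← y + 1·x: (5, 5) → (5, 10)
T5 scale by (3/2, 2): (5, 10) → (15/2, 20)
T6 translate by (0, -6): (15/2, 20) → (15/2, 14)

T(p) = (15/2, 14)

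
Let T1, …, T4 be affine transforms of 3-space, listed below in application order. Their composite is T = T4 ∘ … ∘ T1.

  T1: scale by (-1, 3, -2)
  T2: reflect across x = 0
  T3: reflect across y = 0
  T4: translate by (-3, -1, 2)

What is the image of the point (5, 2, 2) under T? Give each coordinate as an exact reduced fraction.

T1 scale by (-1, 3, -2): (5, 2, 2) → (-5, 6, -4)
T2 reflect across x = 0: (-5, 6, -4) → (5, 6, -4)
T3 reflect across y = 0: (5, 6, -4) → (5, -6, -4)
T4 translate by (-3, -1, 2): (5, -6, -4) → (2, -7, -2)

T(p) = (2, -7, -2)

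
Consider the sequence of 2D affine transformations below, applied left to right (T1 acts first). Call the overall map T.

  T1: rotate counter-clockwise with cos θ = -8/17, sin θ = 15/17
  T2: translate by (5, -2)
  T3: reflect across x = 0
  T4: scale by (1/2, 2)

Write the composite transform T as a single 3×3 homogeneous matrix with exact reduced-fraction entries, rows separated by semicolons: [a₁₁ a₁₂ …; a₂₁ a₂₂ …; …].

T = [4/17 15/34 -5/2; 30/17 -16/17 -4; 0 0 1]

T1 = [-8/17 -15/17 0; 15/17 -8/17 0; 0 0 1]
T2·T1 = [-8/17 -15/17 5; 15/17 -8/17 -2; 0 0 1]
T3·…·T1 = [8/17 15/17 -5; 15/17 -8/17 -2; 0 0 1]
T4·…·T1 = [4/17 15/34 -5/2; 30/17 -16/17 -4; 0 0 1]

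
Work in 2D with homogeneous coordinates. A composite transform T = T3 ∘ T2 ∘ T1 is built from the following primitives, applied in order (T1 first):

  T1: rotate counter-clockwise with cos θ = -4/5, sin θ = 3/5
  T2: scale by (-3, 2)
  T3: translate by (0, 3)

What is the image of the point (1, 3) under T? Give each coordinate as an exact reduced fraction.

T1 rotate counter-clockwise with cos θ = -4/5, sin θ = 3/5: (1, 3) → (-13/5, -9/5)
T2 scale by (-3, 2): (-13/5, -9/5) → (39/5, -18/5)
T3 translate by (0, 3): (39/5, -18/5) → (39/5, -3/5)

T(p) = (39/5, -3/5)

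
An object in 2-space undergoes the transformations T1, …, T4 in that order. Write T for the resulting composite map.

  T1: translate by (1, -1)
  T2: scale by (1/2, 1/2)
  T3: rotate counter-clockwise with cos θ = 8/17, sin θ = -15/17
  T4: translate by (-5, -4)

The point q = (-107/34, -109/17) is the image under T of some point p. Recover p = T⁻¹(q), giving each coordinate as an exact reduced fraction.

T1 = [1 0 1; 0 1 -1; 0 0 1]
T2·T1 = [1/2 0 1/2; 0 1/2 -1/2; 0 0 1]
T3·…·T1 = [4/17 15/34 -7/34; -15/34 4/17 -23/34; 0 0 1]
T4·…·T1 = [4/17 15/34 -177/34; -15/34 4/17 -159/34; 0 0 1]
det M = 1/4; M⁻¹ = [16/17 -30/17 -57/17; 30/17 16/17 231/17; 0 0 1]
M⁻¹ · (-107/34, -109/17)ᵀ = (5, 2)ᵀ

p = (5, 2)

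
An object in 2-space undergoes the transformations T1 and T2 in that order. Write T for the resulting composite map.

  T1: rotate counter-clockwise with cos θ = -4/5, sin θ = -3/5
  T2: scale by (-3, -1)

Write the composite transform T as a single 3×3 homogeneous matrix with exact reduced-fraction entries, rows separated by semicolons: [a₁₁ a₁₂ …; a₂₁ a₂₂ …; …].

T1 = [-4/5 3/5 0; -3/5 -4/5 0; 0 0 1]
T2·T1 = [12/5 -9/5 0; 3/5 4/5 0; 0 0 1]

T = [12/5 -9/5 0; 3/5 4/5 0; 0 0 1]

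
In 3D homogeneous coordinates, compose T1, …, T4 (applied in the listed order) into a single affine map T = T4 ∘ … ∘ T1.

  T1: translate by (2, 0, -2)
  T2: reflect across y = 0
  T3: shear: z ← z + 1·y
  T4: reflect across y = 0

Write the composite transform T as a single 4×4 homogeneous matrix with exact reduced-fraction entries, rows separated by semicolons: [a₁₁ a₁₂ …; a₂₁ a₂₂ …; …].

T = [1 0 0 2; 0 1 0 0; 0 -1 1 -2; 0 0 0 1]

T1 = [1 0 0 2; 0 1 0 0; 0 0 1 -2; 0 0 0 1]
T2·T1 = [1 0 0 2; 0 -1 0 0; 0 0 1 -2; 0 0 0 1]
T3·…·T1 = [1 0 0 2; 0 -1 0 0; 0 -1 1 -2; 0 0 0 1]
T4·…·T1 = [1 0 0 2; 0 1 0 0; 0 -1 1 -2; 0 0 0 1]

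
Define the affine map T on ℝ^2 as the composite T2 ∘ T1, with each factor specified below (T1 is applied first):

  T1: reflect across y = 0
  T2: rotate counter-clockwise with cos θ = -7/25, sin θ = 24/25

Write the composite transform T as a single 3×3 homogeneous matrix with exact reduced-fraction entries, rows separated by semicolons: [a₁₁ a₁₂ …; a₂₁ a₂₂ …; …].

T1 = [1 0 0; 0 -1 0; 0 0 1]
T2·T1 = [-7/25 24/25 0; 24/25 7/25 0; 0 0 1]

T = [-7/25 24/25 0; 24/25 7/25 0; 0 0 1]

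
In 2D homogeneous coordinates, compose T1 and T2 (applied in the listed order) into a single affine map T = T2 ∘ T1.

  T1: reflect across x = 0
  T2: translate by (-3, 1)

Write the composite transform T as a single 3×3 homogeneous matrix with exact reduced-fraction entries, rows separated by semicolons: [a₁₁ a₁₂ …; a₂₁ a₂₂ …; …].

T = [-1 0 -3; 0 1 1; 0 0 1]

T1 = [-1 0 0; 0 1 0; 0 0 1]
T2·T1 = [-1 0 -3; 0 1 1; 0 0 1]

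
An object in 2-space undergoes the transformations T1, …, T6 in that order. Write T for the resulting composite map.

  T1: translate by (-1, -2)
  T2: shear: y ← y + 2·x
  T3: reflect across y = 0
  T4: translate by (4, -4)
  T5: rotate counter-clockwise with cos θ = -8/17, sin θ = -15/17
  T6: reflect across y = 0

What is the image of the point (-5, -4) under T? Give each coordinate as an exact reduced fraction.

T1 translate by (-1, -2): (-5, -4) → (-6, -6)
T2 shear: y ← y + 2·x: (-6, -6) → (-6, -18)
T3 reflect across y = 0: (-6, -18) → (-6, 18)
T4 translate by (4, -4): (-6, 18) → (-2, 14)
T5 rotate counter-clockwise with cos θ = -8/17, sin θ = -15/17: (-2, 14) → (226/17, -82/17)
T6 reflect across y = 0: (226/17, -82/17) → (226/17, 82/17)

T(p) = (226/17, 82/17)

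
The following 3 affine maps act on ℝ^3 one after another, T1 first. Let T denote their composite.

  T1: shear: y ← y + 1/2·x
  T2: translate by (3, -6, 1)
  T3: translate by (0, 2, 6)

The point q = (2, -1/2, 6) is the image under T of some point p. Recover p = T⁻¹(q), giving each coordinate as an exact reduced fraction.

p = (-1, 4, -1)

T1 = [1 0 0 0; 1/2 1 0 0; 0 0 1 0; 0 0 0 1]
T2·T1 = [1 0 0 3; 1/2 1 0 -6; 0 0 1 1; 0 0 0 1]
T3·…·T1 = [1 0 0 3; 1/2 1 0 -4; 0 0 1 7; 0 0 0 1]
det M = 1; M⁻¹ = [1 0 0 -3; -1/2 1 0 11/2; 0 0 1 -7; 0 0 0 1]
M⁻¹ · (2, -1/2, 6)ᵀ = (-1, 4, -1)ᵀ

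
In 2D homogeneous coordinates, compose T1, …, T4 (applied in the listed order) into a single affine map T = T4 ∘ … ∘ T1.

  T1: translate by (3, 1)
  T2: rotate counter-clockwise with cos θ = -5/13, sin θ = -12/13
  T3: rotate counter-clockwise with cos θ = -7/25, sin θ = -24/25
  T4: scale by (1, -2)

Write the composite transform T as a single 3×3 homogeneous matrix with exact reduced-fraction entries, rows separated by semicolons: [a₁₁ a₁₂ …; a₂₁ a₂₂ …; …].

T1 = [1 0 3; 0 1 1; 0 0 1]
T2·T1 = [-5/13 12/13 -3/13; -12/13 -5/13 -41/13; 0 0 1]
T3·…·T1 = [-253/325 -204/325 -963/325; 204/325 -253/325 359/325; 0 0 1]
T4·…·T1 = [-253/325 -204/325 -963/325; -408/325 506/325 -718/325; 0 0 1]

T = [-253/325 -204/325 -963/325; -408/325 506/325 -718/325; 0 0 1]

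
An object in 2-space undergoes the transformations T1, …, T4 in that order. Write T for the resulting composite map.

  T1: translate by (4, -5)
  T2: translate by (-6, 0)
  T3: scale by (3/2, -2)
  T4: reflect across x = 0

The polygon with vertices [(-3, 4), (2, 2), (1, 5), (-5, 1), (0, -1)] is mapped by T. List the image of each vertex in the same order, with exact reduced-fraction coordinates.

T1 translate by (4, -5): (-3, 4) → (1, -1); (2, 2) → (6, -3); (1, 5) → (5, 0); (-5, 1) → (-1, -4); (0, -1) → (4, -6)
T2 translate by (-6, 0): (1, -1) → (-5, -1); (6, -3) → (0, -3); (5, 0) → (-1, 0); (-1, -4) → (-7, -4); (4, -6) → (-2, -6)
T3 scale by (3/2, -2): (-5, -1) → (-15/2, 2); (0, -3) → (0, 6); (-1, 0) → (-3/2, 0); (-7, -4) → (-21/2, 8); (-2, -6) → (-3, 12)
T4 reflect across x = 0: (-15/2, 2) → (15/2, 2); (0, 6) → (0, 6); (-3/2, 0) → (3/2, 0); (-21/2, 8) → (21/2, 8); (-3, 12) → (3, 12)

image vertices: (15/2, 2), (0, 6), (3/2, 0), (21/2, 8), (3, 12)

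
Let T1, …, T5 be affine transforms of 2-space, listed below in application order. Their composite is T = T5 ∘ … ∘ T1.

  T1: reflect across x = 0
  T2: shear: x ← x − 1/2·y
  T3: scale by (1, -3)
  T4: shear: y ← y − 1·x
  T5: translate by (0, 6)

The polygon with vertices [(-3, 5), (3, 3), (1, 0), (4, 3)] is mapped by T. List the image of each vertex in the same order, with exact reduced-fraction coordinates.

image vertices: (1/2, -19/2), (-9/2, 3/2), (-1, 7), (-11/2, 5/2)

T1 reflect across x = 0: (-3, 5) → (3, 5); (3, 3) → (-3, 3); (1, 0) → (-1, 0); (4, 3) → (-4, 3)
T2 shear: x ← x − 1/2·y: (3, 5) → (1/2, 5); (-3, 3) → (-9/2, 3); (-1, 0) → (-1, 0); (-4, 3) → (-11/2, 3)
T3 scale by (1, -3): (1/2, 5) → (1/2, -15); (-9/2, 3) → (-9/2, -9); (-1, 0) → (-1, 0); (-11/2, 3) → (-11/2, -9)
T4 shear: y ← y − 1·x: (1/2, -15) → (1/2, -31/2); (-9/2, -9) → (-9/2, -9/2); (-1, 0) → (-1, 1); (-11/2, -9) → (-11/2, -7/2)
T5 translate by (0, 6): (1/2, -31/2) → (1/2, -19/2); (-9/2, -9/2) → (-9/2, 3/2); (-1, 1) → (-1, 7); (-11/2, -7/2) → (-11/2, 5/2)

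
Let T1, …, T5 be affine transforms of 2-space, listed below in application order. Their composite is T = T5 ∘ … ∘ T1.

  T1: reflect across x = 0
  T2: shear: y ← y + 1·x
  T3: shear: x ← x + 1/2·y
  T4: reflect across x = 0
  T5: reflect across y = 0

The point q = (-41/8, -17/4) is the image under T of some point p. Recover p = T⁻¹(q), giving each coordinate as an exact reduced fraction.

T1 = [-1 0 0; 0 1 0; 0 0 1]
T2·T1 = [-1 0 0; -1 1 0; 0 0 1]
T3·…·T1 = [-3/2 1/2 0; -1 1 0; 0 0 1]
T4·…·T1 = [3/2 -1/2 0; -1 1 0; 0 0 1]
T5·…·T1 = [3/2 -1/2 0; 1 -1 0; 0 0 1]
det M = -1; M⁻¹ = [1 -1/2 0; 1 -3/2 0; 0 0 1]
M⁻¹ · (-41/8, -17/4)ᵀ = (-3, 5/4)ᵀ

p = (-3, 5/4)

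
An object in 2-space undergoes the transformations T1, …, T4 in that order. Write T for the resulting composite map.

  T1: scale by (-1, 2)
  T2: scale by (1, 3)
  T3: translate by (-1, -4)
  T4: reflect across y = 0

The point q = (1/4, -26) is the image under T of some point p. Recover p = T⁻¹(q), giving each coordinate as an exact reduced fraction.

T1 = [-1 0 0; 0 2 0; 0 0 1]
T2·T1 = [-1 0 0; 0 6 0; 0 0 1]
T3·…·T1 = [-1 0 -1; 0 6 -4; 0 0 1]
T4·…·T1 = [-1 0 -1; 0 -6 4; 0 0 1]
det M = 6; M⁻¹ = [-1 0 -1; 0 -1/6 2/3; 0 0 1]
M⁻¹ · (1/4, -26)ᵀ = (-5/4, 5)ᵀ

p = (-5/4, 5)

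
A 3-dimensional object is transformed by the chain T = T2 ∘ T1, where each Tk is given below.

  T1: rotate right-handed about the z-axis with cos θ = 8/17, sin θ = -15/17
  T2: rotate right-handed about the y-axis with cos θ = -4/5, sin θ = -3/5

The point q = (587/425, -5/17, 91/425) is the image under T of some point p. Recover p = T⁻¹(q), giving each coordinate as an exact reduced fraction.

p = (-1/5, -1, -1)

T1 = [8/17 15/17 0 0; -15/17 8/17 0 0; 0 0 1 0; 0 0 0 1]
T2·T1 = [-32/85 -12/17 -3/5 0; -15/17 8/17 0 0; 24/85 9/17 -4/5 0; 0 0 0 1]
det M = 1; M⁻¹ = [-32/85 -15/17 24/85 0; -12/17 8/17 9/17 0; -3/5 0 -4/5 0; 0 0 0 1]
M⁻¹ · (587/425, -5/17, 91/425)ᵀ = (-1/5, -1, -1)ᵀ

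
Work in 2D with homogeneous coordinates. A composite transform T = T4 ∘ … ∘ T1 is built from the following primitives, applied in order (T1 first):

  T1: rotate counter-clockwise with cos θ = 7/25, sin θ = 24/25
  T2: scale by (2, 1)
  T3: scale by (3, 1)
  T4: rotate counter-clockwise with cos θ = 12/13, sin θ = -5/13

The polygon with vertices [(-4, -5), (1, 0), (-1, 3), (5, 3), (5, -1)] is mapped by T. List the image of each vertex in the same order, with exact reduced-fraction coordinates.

image vertices: (5969/325, -4332/325), (48/25, 6/25), (-5703/325, 2334/325), (-1959/325, 2802/325), (4813/325, -414/325)

T1 rotate counter-clockwise with cos θ = 7/25, sin θ = 24/25: (-4, -5) → (92/25, -131/25); (1, 0) → (7/25, 24/25); (-1, 3) → (-79/25, -3/25); (5, 3) → (-37/25, 141/25); (5, -1) → (59/25, 113/25)
T2 scale by (2, 1): (92/25, -131/25) → (184/25, -131/25); (7/25, 24/25) → (14/25, 24/25); (-79/25, -3/25) → (-158/25, -3/25); (-37/25, 141/25) → (-74/25, 141/25); (59/25, 113/25) → (118/25, 113/25)
T3 scale by (3, 1): (184/25, -131/25) → (552/25, -131/25); (14/25, 24/25) → (42/25, 24/25); (-158/25, -3/25) → (-474/25, -3/25); (-74/25, 141/25) → (-222/25, 141/25); (118/25, 113/25) → (354/25, 113/25)
T4 rotate counter-clockwise with cos θ = 12/13, sin θ = -5/13: (552/25, -131/25) → (5969/325, -4332/325); (42/25, 24/25) → (48/25, 6/25); (-474/25, -3/25) → (-5703/325, 2334/325); (-222/25, 141/25) → (-1959/325, 2802/325); (354/25, 113/25) → (4813/325, -414/325)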